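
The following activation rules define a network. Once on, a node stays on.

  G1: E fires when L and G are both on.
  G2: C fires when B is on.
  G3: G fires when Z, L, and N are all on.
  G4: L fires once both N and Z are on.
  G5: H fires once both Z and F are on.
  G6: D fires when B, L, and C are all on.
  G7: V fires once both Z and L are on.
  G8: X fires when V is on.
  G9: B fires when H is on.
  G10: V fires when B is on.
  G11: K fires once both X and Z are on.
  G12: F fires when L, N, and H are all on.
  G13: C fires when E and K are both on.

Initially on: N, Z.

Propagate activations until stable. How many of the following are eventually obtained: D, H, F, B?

0

D would need B, L, and C (G6), but B never turns on.
H would need Z and F (G5), but F never turns on.
F would need L, N, and H (G12), but H never turns on.
B would need H (G9), but H never turns on.
None of the 4 are reached.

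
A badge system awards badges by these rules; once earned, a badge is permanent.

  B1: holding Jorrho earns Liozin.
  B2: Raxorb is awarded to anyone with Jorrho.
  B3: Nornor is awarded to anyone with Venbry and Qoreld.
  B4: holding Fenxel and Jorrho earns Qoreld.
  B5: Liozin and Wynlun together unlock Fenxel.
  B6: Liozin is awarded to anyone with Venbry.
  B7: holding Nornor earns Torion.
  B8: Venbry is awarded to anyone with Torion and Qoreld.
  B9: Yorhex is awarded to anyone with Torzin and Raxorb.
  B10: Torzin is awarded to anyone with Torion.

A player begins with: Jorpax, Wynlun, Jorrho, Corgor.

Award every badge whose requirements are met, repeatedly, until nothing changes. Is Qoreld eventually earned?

With Jorrho, Liozin is earned (B1).
With Liozin and Wynlun, Fenxel is earned (B5).
With Fenxel and Jorrho, Qoreld is earned (B4).

Yes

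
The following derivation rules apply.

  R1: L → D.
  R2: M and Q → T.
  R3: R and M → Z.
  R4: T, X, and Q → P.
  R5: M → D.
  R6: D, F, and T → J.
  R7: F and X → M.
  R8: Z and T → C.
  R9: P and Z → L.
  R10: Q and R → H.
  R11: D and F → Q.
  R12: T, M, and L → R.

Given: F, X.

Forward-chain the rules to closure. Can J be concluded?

Yes

F and X hold, so M follows (R7).
M holds, so D follows (R5).
From D and F, R11 gives Q.
M and Q hold, so T follows (R2).
From D, F, and T, R6 gives J.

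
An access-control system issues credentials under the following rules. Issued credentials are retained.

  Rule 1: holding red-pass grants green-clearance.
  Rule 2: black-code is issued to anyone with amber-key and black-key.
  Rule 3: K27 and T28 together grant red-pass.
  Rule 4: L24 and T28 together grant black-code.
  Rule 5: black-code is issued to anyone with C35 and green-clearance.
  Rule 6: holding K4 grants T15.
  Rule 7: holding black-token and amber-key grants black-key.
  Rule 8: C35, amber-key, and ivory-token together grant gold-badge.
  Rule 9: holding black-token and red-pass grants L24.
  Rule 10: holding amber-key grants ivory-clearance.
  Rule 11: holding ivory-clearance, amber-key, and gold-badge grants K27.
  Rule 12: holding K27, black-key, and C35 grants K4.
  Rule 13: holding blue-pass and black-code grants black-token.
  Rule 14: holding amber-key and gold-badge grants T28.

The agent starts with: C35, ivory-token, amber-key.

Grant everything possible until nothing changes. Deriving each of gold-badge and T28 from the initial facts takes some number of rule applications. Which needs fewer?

gold-badge: Holding C35, amber-key, and ivory-token grants gold-badge (Rule 8). [1 rule application]
T28: Holding C35, amber-key, and ivory-token grants gold-badge (Rule 8). Holding amber-key and gold-badge grants T28 (Rule 14). [2 rule applications]
gold-badge needs fewer.

gold-badge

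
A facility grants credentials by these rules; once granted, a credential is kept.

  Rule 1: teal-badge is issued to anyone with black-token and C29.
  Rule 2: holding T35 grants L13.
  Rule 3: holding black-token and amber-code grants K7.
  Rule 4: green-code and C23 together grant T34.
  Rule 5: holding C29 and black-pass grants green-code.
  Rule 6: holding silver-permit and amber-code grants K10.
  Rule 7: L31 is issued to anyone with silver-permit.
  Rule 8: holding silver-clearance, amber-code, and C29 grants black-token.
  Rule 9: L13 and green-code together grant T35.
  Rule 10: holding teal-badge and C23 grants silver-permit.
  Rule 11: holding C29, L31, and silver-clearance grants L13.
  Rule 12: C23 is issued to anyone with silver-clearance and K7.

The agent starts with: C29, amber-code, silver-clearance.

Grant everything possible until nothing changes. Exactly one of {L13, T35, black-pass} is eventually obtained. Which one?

L13

Holding silver-clearance, amber-code, and C29 grants black-token (Rule 8).
Holding black-token and C29 grants teal-badge (Rule 1).
Holding black-token and amber-code grants K7 (Rule 3).
Holding silver-clearance and K7 grants C23 (Rule 12).
Holding teal-badge and C23 grants silver-permit (Rule 10).
Holding silver-permit grants L31 (Rule 7).
Holding C29, L31, and silver-clearance grants L13 (Rule 11).
T35 would need L13 and green-code (Rule 9), but green-code is never granted. No rule produces black-pass, and it is not given.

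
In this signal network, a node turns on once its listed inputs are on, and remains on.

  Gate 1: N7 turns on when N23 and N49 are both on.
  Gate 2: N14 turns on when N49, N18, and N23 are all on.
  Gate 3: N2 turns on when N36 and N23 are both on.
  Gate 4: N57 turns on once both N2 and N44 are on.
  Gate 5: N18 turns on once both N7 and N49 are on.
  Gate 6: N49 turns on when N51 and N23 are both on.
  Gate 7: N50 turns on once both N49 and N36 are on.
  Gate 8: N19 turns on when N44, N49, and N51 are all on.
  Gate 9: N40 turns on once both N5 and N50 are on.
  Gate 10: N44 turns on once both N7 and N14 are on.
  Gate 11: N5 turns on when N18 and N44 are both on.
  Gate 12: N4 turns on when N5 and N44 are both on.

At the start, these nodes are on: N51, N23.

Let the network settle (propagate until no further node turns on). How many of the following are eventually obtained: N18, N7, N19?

Gate 6: N51 and N23 on → N49 on.
N23 and N49 are on, so N7 turns on (Gate 1).
N7 and N49 are on, so N18 turns on (Gate 5).
N49, N18, and N23 are on, so N14 turns on (Gate 2).
Gate 10: N7 and N14 on → N44 on.
Gate 8: N44, N49, and N51 on → N19 on.
N18: reached.
N7: reached.
N19: reached.
All 3 are reached.

3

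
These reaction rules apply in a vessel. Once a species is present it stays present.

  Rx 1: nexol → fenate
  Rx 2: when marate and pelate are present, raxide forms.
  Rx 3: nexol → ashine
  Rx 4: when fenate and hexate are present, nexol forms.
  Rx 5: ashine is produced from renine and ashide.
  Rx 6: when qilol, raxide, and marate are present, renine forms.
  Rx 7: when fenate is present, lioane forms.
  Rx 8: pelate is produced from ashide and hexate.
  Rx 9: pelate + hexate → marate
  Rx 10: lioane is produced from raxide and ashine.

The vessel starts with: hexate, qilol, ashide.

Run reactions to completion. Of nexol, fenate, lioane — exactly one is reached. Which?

ashide and hexate present → pelate forms (Rx 8).
pelate and hexate present → marate forms (Rx 9).
marate and pelate present → raxide forms (Rx 2).
qilol, raxide, and marate present → renine forms (Rx 6).
renine and ashide present → ashine forms (Rx 5).
raxide and ashine present → lioane forms (Rx 10).
fenate would need nexol (Rx 1), but nexol never forms. nexol would need fenate and hexate (Rx 4), but fenate never forms.

lioane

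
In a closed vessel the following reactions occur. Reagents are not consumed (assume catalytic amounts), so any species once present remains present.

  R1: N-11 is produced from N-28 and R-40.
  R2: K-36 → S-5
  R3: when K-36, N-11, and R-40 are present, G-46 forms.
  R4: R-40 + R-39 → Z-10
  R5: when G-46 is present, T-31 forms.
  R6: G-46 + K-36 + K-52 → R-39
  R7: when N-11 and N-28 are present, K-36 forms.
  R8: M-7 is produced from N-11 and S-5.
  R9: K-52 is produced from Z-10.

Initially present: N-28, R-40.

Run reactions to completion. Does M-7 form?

N-28 and R-40 present → N-11 forms (R1).
N-11 and N-28 present → K-36 forms (R7).
K-36 present → S-5 forms (R2).
N-11 and S-5 present → M-7 forms (R8).

Yes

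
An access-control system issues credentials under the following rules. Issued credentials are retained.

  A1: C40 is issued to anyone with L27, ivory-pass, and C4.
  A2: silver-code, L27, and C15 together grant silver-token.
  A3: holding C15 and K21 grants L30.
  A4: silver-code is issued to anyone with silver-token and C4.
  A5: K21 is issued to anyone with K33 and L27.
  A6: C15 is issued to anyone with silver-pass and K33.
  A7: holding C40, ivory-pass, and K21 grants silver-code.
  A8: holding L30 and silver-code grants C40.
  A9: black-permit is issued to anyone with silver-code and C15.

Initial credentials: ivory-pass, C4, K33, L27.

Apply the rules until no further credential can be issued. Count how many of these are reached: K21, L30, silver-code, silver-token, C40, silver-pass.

Holding L27, ivory-pass, and C4 grants C40 (A1).
Holding K33 and L27 grants K21 (A5).
Holding C40, ivory-pass, and K21 grants silver-code (A7).
K21: reached.
L30 would need C15 and K21 (A3), but C15 is never granted.
silver-code: reached.
silver-token would need silver-code, L27, and C15 (A2), but C15 is never granted.
C40: reached.
No rule produces silver-pass, and it is not given.
Reached: K21, silver-code, and C40 — 3 of the 6.

3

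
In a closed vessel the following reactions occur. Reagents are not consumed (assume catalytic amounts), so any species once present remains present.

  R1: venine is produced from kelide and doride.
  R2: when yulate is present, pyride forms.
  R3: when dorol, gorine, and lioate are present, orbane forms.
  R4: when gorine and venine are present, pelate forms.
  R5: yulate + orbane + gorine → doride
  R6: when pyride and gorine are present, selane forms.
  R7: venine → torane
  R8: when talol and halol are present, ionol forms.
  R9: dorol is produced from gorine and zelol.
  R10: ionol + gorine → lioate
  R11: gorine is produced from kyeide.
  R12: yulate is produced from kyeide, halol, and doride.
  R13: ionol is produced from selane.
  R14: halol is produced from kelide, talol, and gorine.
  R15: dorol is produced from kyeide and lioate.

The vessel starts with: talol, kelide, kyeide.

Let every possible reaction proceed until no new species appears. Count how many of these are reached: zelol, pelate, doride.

0

No rule produces zelol, and it is not given.
pelate would need gorine and venine (R4), but venine never forms.
doride would need yulate, orbane, and gorine (R5), but yulate never forms.
None of the 3 are reached.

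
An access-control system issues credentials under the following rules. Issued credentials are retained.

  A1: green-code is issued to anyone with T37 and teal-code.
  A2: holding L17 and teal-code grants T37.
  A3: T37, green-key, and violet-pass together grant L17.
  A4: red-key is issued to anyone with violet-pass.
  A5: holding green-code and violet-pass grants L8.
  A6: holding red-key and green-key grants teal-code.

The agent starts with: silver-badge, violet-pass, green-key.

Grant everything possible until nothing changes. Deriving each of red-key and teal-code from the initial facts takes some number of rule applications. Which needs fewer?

red-key: Holding violet-pass grants red-key (A4). [1 rule application]
teal-code: Holding violet-pass grants red-key (A4). Holding red-key and green-key grants teal-code (A6). [2 rule applications]
red-key needs fewer.

red-key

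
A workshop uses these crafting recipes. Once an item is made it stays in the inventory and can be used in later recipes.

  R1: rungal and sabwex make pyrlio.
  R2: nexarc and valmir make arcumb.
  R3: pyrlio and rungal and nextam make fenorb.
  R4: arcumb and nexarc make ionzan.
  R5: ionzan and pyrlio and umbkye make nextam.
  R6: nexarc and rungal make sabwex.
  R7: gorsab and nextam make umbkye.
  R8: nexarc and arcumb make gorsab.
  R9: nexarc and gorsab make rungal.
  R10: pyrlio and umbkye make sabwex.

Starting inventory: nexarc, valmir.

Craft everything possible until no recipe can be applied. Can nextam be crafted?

nextam would need ionzan, pyrlio, and umbkye (R5), but umbkye is never obtained.

No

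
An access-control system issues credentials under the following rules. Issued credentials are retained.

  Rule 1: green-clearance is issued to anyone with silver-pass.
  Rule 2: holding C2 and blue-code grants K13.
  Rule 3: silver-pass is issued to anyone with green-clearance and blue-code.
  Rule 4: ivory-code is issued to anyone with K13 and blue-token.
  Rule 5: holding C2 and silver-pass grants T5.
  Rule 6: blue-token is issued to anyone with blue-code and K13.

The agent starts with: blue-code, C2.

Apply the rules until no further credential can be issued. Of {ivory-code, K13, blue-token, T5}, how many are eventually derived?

3

Holding C2 and blue-code grants K13 (Rule 2).
Holding blue-code and K13 grants blue-token (Rule 6).
Holding K13 and blue-token grants ivory-code (Rule 4).
ivory-code: reached.
K13: reached.
blue-token: reached.
T5 would need C2 and silver-pass (Rule 5), but silver-pass is never granted.
Reached: ivory-code, K13, and blue-token — 3 of the 4.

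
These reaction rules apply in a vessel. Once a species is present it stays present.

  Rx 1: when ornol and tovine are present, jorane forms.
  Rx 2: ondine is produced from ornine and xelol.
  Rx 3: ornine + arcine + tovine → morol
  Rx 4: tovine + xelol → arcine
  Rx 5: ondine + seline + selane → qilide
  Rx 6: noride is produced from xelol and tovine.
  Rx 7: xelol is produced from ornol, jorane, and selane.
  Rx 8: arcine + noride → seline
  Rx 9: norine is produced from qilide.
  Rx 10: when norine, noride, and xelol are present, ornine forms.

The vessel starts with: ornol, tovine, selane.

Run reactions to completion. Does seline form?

Yes

ornol and tovine present → jorane forms (Rx 1).
ornol, jorane, and selane present → xelol forms (Rx 7).
xelol and tovine present → noride forms (Rx 6).
tovine and xelol present → arcine forms (Rx 4).
arcine and noride present → seline forms (Rx 8).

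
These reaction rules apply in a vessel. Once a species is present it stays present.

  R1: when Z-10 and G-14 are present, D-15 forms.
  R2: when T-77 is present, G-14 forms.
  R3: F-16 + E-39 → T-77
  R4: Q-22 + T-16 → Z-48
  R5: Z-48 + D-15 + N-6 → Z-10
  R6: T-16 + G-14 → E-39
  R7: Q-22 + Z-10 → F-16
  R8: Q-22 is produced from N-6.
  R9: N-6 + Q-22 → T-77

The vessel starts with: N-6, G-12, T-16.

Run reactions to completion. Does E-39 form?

N-6 present → Q-22 forms (R8).
N-6 and Q-22 present → T-77 forms (R9).
T-77 present → G-14 forms (R2).
T-16 and G-14 present → E-39 forms (R6).

Yes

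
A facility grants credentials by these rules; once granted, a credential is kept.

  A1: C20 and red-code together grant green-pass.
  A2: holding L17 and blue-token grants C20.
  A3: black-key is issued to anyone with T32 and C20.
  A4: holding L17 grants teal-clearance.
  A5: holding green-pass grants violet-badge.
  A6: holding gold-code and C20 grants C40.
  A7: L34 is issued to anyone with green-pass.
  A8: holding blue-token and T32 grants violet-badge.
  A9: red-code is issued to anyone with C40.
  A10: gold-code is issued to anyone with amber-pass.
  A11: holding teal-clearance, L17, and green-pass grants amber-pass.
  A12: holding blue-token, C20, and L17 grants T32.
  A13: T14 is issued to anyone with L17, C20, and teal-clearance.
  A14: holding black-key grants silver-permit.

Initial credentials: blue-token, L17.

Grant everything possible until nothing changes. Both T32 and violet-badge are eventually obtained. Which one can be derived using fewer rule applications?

T32: Holding L17 and blue-token grants C20 (A2). Holding blue-token, C20, and L17 grants T32 (A12). [2 rule applications]
violet-badge: Holding L17 and blue-token grants C20 (A2). Holding blue-token, C20, and L17 grants T32 (A12). Holding blue-token and T32 grants violet-badge (A8). [3 rule applications]
T32 needs fewer.

T32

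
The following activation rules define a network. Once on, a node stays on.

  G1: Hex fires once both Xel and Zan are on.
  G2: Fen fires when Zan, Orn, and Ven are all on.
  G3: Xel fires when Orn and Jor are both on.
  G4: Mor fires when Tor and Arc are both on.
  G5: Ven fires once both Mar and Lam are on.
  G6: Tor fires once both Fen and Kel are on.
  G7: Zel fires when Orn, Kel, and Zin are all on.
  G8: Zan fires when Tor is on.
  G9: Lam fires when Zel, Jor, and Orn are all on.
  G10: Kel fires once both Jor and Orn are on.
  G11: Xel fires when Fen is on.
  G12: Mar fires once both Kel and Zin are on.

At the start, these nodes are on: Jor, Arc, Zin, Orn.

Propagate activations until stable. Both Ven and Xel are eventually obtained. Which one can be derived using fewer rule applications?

Xel

Xel: Orn and Jor are on, so Xel fires (G3). [1 rule application]
Ven: G10: Jor and Orn on → Kel on. Orn, Kel, and Zin are on, so Zel fires (G7). Kel and Zin are on, so Mar fires (G12). Zel, Jor, and Orn are on, so Lam fires (G9). G5: Mar and Lam on → Ven on. [5 rule applications]
Xel needs fewer.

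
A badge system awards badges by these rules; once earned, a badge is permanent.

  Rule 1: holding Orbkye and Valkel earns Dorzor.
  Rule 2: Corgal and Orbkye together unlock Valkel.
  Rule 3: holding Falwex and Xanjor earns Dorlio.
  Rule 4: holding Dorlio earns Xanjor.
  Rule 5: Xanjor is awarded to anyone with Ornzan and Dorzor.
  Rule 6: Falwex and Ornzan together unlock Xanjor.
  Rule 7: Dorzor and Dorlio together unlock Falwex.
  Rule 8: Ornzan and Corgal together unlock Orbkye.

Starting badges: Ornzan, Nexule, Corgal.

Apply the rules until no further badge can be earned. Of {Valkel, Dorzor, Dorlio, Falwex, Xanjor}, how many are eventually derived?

With Ornzan and Corgal, Orbkye is earned (Rule 8).
With Corgal and Orbkye, Valkel is earned (Rule 2).
With Orbkye and Valkel, Dorzor is earned (Rule 1).
With Ornzan and Dorzor, Xanjor is earned (Rule 5).
Valkel: reached.
Dorzor: reached.
Dorlio would need Falwex and Xanjor (Rule 3), but Falwex is never earned.
Falwex would need Dorzor and Dorlio (Rule 7), but Dorlio is never earned.
Xanjor: reached.
Reached: Valkel, Dorzor, and Xanjor — 3 of the 5.

3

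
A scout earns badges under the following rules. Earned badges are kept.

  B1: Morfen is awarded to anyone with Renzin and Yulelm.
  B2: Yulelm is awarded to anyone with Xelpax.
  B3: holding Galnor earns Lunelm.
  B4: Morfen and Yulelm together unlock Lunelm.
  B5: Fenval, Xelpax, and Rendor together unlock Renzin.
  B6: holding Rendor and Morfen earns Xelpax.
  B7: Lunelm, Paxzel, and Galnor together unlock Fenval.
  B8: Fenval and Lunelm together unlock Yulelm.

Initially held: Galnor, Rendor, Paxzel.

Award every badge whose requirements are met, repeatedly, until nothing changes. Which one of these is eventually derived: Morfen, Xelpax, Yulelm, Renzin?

Yulelm

With Galnor, Lunelm is earned (B3).
With Lunelm, Paxzel, and Galnor, Fenval is earned (B7).
With Fenval and Lunelm, Yulelm is earned (B8).
Xelpax would need Rendor and Morfen (B6), but Morfen is never earned. Morfen would need Renzin and Yulelm (B1), but Renzin is never earned. Renzin would need Fenval, Xelpax, and Rendor (B5), but Xelpax is never earned.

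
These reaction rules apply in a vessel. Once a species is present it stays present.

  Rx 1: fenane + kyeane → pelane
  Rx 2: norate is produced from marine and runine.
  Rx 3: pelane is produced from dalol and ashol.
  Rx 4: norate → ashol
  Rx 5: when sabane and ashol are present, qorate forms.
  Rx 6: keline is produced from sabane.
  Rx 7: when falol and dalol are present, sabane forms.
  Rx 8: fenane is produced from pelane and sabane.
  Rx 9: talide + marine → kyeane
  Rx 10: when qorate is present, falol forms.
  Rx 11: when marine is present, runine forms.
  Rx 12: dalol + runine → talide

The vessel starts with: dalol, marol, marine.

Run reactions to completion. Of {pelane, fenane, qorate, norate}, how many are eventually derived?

marine present → runine forms (Rx 11).
marine and runine present → norate forms (Rx 2).
norate present → ashol forms (Rx 4).
dalol and ashol present → pelane forms (Rx 3).
pelane: reached.
fenane would need pelane and sabane (Rx 8), but sabane never forms.
qorate would need sabane and ashol (Rx 5), but sabane never forms.
norate: reached.
Reached: pelane and norate — 2 of the 4.

2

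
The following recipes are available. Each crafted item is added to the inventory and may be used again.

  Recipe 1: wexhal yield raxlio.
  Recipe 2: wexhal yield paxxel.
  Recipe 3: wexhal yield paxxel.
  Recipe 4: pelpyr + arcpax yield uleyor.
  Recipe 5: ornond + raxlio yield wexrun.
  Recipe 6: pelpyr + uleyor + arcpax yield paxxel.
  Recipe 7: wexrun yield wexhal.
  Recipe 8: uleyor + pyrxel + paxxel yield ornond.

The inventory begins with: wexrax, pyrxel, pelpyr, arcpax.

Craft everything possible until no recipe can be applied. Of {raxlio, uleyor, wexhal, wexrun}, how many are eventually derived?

1

pelpyr + arcpax → uleyor (Recipe 4).
raxlio would need wexhal (Recipe 1), but wexhal is never obtained.
uleyor: reached.
wexhal would need wexrun (Recipe 7), but wexrun is never obtained.
wexrun would need ornond and raxlio (Recipe 5), but raxlio is never obtained.
Reached: uleyor — 1 of the 4.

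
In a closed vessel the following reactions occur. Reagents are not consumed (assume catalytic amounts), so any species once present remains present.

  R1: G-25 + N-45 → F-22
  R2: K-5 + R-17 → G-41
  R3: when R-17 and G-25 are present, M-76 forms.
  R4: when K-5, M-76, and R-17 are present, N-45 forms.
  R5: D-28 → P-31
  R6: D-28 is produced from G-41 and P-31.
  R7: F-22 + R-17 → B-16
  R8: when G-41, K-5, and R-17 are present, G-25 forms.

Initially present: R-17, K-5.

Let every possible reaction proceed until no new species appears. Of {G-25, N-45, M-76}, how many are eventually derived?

K-5 and R-17 present → G-41 forms (R2).
G-41, K-5, and R-17 present → G-25 forms (R8).
R-17 and G-25 present → M-76 forms (R3).
K-5, M-76, and R-17 present → N-45 forms (R4).
G-25: reached.
N-45: reached.
M-76: reached.
All 3 are reached.

3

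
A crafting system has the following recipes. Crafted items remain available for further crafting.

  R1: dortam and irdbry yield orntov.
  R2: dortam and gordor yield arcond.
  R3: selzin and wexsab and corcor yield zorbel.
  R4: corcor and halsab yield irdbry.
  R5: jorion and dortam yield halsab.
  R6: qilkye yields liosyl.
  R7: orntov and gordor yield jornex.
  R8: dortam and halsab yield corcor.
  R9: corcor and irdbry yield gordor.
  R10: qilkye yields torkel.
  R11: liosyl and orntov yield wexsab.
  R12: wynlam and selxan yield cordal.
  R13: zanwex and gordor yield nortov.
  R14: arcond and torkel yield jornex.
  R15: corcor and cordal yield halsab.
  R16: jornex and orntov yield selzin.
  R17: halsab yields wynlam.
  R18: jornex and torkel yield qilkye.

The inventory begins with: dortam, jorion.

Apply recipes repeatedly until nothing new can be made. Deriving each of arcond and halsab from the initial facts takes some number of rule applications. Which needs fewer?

halsab: jorion and dortam → halsab (R5). [1 rule application]
arcond: Using R5, jorion and dortam make halsab. dortam and halsab → corcor (R8). Using R4, corcor and halsab make irdbry. corcor and irdbry → gordor (R9). dortam and gordor → arcond (R2). [5 rule applications]
halsab needs fewer.

halsab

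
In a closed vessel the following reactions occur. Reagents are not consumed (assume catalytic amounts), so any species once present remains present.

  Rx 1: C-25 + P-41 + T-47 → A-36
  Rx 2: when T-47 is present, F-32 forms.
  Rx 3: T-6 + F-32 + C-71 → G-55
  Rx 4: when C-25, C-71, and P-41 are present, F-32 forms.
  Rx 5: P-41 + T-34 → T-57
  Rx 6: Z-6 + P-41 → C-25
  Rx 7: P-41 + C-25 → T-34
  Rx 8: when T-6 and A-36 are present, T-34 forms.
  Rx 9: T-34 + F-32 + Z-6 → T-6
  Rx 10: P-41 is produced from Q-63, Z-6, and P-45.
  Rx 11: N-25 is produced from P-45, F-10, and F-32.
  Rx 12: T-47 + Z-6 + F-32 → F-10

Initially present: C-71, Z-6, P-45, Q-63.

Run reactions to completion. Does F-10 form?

F-10 would need T-47, Z-6, and F-32 (Rx 12), but T-47 never forms.

No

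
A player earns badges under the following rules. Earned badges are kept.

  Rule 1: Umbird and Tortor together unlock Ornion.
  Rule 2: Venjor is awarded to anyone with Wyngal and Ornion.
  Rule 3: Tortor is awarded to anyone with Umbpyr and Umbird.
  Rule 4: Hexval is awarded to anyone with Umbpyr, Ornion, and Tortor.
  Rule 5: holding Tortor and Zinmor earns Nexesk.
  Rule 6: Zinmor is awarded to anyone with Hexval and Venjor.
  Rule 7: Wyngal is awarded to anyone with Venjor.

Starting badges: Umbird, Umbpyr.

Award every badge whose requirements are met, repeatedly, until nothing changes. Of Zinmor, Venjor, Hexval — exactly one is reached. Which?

Hexval

With Umbpyr and Umbird, Tortor is earned (Rule 3).
With Umbird and Tortor, Ornion is earned (Rule 1).
With Umbpyr, Ornion, and Tortor, Hexval is earned (Rule 4).
Zinmor would need Hexval and Venjor (Rule 6), but Venjor is never earned. Venjor would need Wyngal and Ornion (Rule 2), but Wyngal is never earned.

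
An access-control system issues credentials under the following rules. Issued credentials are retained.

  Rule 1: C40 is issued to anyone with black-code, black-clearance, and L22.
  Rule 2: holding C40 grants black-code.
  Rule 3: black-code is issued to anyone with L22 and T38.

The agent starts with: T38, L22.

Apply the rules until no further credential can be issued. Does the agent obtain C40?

C40 would need black-code, black-clearance, and L22 (Rule 1), but black-clearance is never granted.

No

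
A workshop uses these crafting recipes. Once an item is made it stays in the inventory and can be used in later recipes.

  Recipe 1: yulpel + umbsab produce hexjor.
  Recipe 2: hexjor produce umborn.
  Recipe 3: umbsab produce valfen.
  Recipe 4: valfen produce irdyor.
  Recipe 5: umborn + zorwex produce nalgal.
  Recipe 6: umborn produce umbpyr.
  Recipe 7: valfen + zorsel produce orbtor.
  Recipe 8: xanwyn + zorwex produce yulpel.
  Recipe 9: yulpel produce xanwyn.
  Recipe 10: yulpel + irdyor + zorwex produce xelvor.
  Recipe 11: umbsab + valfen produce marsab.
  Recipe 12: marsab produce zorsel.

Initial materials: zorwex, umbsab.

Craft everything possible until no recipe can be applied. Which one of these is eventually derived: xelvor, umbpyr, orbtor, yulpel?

umbsab → valfen (Recipe 3).
umbsab + valfen → marsab (Recipe 11).
marsab → zorsel (Recipe 12).
Using Recipe 7, valfen and zorsel make orbtor.
xelvor would need yulpel, irdyor, and zorwex (Recipe 10), but yulpel is never obtained. umbpyr would need umborn (Recipe 6), but umborn is never obtained. yulpel would need xanwyn and zorwex (Recipe 8), but xanwyn is never obtained.

orbtor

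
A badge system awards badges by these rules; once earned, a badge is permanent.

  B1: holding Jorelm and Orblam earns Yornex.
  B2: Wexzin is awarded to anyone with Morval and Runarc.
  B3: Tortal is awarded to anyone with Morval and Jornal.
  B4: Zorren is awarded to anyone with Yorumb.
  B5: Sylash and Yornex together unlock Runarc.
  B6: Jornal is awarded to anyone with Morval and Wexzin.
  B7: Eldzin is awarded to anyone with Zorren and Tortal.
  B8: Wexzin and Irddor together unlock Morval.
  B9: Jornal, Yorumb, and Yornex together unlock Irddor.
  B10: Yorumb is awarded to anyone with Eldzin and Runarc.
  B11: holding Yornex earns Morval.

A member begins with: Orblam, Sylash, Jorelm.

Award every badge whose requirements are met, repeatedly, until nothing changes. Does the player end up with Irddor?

No

Irddor would need Jornal, Yorumb, and Yornex (B9), but Yorumb is never earned.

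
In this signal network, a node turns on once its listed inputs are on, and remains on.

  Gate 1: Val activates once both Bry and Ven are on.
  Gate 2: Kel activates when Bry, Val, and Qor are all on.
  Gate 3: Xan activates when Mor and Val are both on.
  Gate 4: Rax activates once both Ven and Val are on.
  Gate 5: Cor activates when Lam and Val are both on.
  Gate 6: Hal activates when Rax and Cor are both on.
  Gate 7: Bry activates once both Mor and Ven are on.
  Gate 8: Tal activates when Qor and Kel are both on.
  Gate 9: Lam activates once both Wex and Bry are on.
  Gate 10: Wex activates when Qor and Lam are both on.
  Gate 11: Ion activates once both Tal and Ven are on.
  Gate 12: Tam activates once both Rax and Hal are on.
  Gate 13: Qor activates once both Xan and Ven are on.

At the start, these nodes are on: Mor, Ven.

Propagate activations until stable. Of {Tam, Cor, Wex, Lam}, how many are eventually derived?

Tam would need Rax and Hal (Gate 12), but Hal never turns on.
Cor would need Lam and Val (Gate 5), but Lam never turns on.
Wex would need Qor and Lam (Gate 10), but Lam never turns on.
Lam would need Wex and Bry (Gate 9), but Wex never turns on.
None of the 4 are reached.

0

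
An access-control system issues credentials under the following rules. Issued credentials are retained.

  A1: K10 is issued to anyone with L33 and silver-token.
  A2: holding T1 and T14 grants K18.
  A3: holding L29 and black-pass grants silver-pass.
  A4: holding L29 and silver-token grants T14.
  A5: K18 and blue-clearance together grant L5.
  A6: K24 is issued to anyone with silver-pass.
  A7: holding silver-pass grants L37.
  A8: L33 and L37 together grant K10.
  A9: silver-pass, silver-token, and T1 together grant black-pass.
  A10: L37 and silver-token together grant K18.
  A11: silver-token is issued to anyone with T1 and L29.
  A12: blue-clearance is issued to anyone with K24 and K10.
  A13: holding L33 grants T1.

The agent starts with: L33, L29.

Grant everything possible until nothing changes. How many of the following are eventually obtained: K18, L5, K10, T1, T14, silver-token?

5

Holding L33 grants T1 (A13).
Holding T1 and L29 grants silver-token (A11).
Holding L33 and silver-token grants K10 (A1).
Holding L29 and silver-token grants T14 (A4).
Holding T1 and T14 grants K18 (A2).
K18: reached.
L5 would need K18 and blue-clearance (A5), but blue-clearance is never granted.
K10: reached.
T1: reached.
T14: reached.
silver-token: reached.
Reached: K18, K10, T1, T14, and silver-token — 5 of the 6.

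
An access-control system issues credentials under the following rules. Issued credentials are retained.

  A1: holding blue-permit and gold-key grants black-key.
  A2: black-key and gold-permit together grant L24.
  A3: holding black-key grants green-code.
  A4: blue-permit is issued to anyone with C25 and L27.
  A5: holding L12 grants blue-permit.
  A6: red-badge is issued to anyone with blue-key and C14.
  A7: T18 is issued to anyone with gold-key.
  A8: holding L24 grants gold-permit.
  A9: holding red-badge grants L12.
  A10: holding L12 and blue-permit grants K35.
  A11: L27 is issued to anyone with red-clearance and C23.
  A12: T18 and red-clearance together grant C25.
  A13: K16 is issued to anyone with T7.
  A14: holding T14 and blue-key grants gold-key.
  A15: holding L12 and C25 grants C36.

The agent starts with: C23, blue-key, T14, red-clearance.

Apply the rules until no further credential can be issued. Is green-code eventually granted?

Yes

Holding T14 and blue-key grants gold-key (A14).
Holding red-clearance and C23 grants L27 (A11).
Holding gold-key grants T18 (A7).
Holding T18 and red-clearance grants C25 (A12).
Holding C25 and L27 grants blue-permit (A4).
Holding blue-permit and gold-key grants black-key (A1).
Holding black-key grants green-code (A3).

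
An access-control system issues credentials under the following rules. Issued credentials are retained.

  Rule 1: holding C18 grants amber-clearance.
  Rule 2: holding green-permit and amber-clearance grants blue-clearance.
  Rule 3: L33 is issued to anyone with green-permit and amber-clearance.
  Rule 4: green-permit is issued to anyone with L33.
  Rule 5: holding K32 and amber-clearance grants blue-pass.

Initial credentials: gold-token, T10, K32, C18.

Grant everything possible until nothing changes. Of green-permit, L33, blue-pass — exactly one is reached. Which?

blue-pass

Holding C18 grants amber-clearance (Rule 1).
Holding K32 and amber-clearance grants blue-pass (Rule 5).
L33 would need green-permit and amber-clearance (Rule 3), but green-permit is never granted. green-permit would need L33 (Rule 4), but L33 is never granted.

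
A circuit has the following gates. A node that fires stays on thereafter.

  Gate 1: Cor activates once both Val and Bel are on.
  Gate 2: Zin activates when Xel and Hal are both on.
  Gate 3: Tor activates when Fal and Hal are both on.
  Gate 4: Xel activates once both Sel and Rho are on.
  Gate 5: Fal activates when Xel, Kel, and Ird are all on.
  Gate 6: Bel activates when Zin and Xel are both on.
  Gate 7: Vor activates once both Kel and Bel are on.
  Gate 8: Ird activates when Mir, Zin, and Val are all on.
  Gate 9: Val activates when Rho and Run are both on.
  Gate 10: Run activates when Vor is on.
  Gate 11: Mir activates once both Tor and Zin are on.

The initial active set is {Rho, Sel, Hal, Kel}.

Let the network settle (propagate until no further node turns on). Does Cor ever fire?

Sel and Rho are on, so Xel activates (Gate 4).
Xel and Hal are on, so Zin activates (Gate 2).
Zin and Xel are on, so Bel activates (Gate 6).
Gate 7: Kel and Bel on → Vor on.
Gate 10: Vor on → Run on.
Gate 9: Rho and Run on → Val on.
Gate 1: Val and Bel on → Cor on.

Yes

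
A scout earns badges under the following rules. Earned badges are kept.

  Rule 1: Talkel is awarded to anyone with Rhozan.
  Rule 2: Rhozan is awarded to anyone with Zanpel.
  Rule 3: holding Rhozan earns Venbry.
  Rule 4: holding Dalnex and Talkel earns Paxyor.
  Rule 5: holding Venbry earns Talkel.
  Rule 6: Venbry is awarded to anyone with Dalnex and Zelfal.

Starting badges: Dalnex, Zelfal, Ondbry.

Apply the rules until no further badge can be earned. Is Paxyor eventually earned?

With Dalnex and Zelfal, Venbry is earned (Rule 6).
With Venbry, Talkel is earned (Rule 5).
With Dalnex and Talkel, Paxyor is earned (Rule 4).

Yes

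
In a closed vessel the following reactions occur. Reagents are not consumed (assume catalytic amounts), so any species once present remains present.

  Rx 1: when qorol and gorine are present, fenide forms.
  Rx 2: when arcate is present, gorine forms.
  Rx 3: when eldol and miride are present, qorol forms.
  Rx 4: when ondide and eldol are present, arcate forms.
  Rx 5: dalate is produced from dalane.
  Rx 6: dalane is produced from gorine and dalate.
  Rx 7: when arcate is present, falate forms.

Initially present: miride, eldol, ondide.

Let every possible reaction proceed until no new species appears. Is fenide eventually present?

Yes

ondide and eldol present → arcate forms (Rx 4).
eldol and miride present → qorol forms (Rx 3).
arcate present → gorine forms (Rx 2).
qorol and gorine present → fenide forms (Rx 1).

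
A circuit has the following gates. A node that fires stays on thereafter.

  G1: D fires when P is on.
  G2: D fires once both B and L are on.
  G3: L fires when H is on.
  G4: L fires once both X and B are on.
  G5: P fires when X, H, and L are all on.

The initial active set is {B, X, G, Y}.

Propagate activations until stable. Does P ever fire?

No

P would need X, H, and L (G5), but H never turns on.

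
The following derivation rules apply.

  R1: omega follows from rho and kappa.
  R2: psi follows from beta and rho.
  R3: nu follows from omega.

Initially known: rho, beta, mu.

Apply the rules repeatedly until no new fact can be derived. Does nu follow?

nu would need omega (R3), but omega is never established.

No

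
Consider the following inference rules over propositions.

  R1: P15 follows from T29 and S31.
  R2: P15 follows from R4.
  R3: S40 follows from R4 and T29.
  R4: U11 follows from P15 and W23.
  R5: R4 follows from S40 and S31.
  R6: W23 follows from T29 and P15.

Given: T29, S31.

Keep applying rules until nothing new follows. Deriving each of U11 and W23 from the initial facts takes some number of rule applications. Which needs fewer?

W23: T29 and S31 hold, so P15 follows (R1). T29 and P15 hold, so W23 follows (R6). [2 rule applications]
U11: From T29 and S31, R1 gives P15. T29 and P15 hold, so W23 follows (R6). From P15 and W23, R4 gives U11. [3 rule applications]
W23 needs fewer.

W23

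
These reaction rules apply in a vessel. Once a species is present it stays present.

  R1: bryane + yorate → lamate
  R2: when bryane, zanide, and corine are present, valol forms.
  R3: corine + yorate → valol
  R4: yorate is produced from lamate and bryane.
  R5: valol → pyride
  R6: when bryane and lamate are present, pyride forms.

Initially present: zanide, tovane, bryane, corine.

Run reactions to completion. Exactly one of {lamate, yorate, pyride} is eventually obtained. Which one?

bryane, zanide, and corine present → valol forms (R2).
valol present → pyride forms (R5).
yorate would need lamate and bryane (R4), but lamate never forms. lamate would need bryane and yorate (R1), but yorate never forms.

pyride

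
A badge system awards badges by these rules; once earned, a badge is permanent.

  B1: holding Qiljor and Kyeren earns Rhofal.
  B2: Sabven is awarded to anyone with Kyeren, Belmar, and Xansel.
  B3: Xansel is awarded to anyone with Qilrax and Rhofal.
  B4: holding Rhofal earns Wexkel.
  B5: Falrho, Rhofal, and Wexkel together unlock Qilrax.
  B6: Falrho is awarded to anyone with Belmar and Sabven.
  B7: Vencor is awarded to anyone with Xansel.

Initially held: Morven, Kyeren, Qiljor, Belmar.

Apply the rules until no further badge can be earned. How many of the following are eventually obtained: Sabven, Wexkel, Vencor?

1

With Qiljor and Kyeren, Rhofal is earned (B1).
With Rhofal, Wexkel is earned (B4).
Sabven would need Kyeren, Belmar, and Xansel (B2), but Xansel is never earned.
Wexkel: reached.
Vencor would need Xansel (B7), but Xansel is never earned.
Reached: Wexkel — 1 of the 3.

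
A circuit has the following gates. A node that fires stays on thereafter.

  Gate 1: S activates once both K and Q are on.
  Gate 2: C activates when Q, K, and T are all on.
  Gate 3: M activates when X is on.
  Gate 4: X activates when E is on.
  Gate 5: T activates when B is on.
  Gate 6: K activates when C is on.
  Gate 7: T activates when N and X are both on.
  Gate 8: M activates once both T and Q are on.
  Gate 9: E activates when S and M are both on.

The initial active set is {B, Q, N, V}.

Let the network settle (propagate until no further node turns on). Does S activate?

S would need K and Q (Gate 1), but K never turns on.

No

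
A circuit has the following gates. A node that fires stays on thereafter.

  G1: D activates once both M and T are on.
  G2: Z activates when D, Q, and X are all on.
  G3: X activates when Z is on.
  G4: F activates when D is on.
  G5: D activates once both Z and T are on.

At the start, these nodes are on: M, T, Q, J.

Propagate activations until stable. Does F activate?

G1: M and T on → D on.
G4: D on → F on.

Yes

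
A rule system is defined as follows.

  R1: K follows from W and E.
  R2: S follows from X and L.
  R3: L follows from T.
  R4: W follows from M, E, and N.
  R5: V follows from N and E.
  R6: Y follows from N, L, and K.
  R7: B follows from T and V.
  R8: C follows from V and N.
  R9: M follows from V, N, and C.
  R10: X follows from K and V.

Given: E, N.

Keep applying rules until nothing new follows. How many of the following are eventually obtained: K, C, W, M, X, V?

6

N and E hold, so V follows (R5).
From V and N, R8 gives C.
V, N, and C hold, so M follows (R9).
M, E, and N hold, so W follows (R4).
From W and E, R1 gives K.
From K and V, R10 gives X.
K: reached.
C: reached.
W: reached.
M: reached.
X: reached.
V: reached.
All 6 are reached.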